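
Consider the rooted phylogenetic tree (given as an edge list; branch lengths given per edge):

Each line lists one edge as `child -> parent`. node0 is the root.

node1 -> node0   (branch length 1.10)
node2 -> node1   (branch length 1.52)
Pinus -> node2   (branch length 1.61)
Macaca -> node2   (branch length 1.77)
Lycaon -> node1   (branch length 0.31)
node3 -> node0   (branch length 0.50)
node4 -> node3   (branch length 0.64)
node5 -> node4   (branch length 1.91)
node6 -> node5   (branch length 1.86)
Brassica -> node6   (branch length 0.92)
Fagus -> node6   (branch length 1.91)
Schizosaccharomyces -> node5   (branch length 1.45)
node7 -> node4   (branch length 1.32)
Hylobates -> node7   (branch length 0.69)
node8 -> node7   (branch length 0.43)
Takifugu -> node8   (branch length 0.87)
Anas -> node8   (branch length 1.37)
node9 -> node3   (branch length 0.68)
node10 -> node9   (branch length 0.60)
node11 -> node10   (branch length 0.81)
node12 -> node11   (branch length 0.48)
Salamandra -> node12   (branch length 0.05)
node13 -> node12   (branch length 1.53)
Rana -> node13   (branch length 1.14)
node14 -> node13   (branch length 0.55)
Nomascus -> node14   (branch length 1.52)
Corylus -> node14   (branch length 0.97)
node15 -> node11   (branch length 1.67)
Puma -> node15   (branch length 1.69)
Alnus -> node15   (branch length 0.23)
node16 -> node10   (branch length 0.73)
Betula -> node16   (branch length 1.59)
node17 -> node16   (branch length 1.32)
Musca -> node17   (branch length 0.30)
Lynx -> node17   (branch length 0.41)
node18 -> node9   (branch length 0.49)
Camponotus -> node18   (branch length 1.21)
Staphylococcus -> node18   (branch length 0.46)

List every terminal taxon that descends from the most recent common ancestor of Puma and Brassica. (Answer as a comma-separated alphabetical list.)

Alnus, Anas, Betula, Brassica, Camponotus, Corylus, Fagus, Hylobates, Lynx, Musca, Nomascus, Puma, Rana, Salamandra, Schizosaccharomyces, Staphylococcus, Takifugu

Tracing Puma: it sits inside (Puma,Alnus).
Tracing Brassica: it sits inside (Brassica,Fagus).
The smallest clade enclosing both is ((((Brassica,Fagus),Schizosaccharomyces),(Hylobates,(Takifugu,Anas))),((((Salamandra,(Rana,(Nomascus,Corylus))),(Puma,Alnus)),(Betula,(Musca,Lynx))),(Camponotus,Staphylococcus))); the answer is its 17 terminal taxa in alphabetical order.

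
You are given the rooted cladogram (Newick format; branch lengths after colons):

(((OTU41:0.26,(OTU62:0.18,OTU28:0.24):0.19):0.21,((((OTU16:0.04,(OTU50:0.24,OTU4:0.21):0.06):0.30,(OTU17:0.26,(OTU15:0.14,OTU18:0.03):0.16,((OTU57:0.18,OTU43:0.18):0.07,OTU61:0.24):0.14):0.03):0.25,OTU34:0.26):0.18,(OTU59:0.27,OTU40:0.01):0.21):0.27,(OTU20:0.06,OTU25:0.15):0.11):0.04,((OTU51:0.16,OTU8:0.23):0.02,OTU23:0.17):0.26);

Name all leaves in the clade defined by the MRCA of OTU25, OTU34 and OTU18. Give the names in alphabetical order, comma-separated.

Tracing OTU25: it sits inside (OTU20,OTU25).
Tracing OTU34: it sits inside (((OTU16,(OTU50,OTU4)),(OTU17,(OTU15,OTU18),((OTU57,OTU43),OTU61))),OTU34).
Tracing OTU18: it sits inside (OTU15,OTU18).
The smallest clade enclosing all 3 is ((OTU41,(OTU62,OTU28)),((((OTU16,(OTU50,OTU4)),(OTU17,(OTU15,OTU18),((OTU57,OTU43),OTU61))),OTU34),(OTU59,OTU40)),(OTU20,OTU25)); the answer is its 17 terminal taxa in alphabetical order.

OTU15, OTU16, OTU17, OTU18, OTU20, OTU25, OTU28, OTU34, OTU4, OTU40, OTU41, OTU43, OTU50, OTU57, OTU59, OTU61, OTU62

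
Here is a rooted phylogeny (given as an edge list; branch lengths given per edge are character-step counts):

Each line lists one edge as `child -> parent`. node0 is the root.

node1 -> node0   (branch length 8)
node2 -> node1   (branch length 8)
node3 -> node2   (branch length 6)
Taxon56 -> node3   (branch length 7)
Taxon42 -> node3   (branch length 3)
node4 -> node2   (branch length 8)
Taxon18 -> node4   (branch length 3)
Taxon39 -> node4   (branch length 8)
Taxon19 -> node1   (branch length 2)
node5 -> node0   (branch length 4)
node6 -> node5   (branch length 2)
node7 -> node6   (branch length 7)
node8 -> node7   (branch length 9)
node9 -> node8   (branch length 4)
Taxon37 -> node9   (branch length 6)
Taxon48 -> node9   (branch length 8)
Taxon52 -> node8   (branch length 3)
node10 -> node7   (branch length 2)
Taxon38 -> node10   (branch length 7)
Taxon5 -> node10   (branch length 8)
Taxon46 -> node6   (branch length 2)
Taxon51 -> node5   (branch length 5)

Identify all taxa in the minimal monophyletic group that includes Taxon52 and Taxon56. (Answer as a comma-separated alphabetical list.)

Taxon18, Taxon19, Taxon37, Taxon38, Taxon39, Taxon42, Taxon46, Taxon48, Taxon5, Taxon51, Taxon52, Taxon56

Tracing Taxon52: it sits inside ((Taxon37,Taxon48),Taxon52).
Tracing Taxon56: it sits inside (Taxon56,Taxon42).
The smallest clade enclosing both is the whole tree (their MRCA is the root), so the answer is all 12 tips in alphabetical order.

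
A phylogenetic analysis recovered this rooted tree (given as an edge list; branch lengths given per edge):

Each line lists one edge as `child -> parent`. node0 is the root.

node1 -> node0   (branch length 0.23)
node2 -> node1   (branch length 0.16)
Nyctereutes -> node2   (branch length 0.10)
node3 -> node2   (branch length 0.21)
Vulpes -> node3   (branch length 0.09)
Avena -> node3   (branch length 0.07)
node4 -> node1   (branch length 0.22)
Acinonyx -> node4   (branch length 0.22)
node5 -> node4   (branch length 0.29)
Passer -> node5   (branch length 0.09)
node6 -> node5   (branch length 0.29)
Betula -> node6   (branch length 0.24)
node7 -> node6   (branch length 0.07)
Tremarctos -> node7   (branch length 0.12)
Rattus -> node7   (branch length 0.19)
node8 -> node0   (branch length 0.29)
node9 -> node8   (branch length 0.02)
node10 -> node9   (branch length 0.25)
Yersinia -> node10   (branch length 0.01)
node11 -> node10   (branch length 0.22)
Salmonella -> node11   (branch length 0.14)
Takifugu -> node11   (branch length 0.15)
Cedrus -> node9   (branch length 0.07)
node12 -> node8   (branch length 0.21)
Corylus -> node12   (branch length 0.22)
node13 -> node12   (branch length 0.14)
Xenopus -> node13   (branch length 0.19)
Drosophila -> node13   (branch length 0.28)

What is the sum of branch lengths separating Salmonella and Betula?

The path runs Salmonella → … → MRCA → … → Betula; the MRCA is the root of the tree.
Branch lengths along that path: 0.14 + 0.22 + 0.25 + 0.02 + 0.29 + 0.23 + 0.22 + 0.29 + 0.29 + 0.24 = 2.19.

2.19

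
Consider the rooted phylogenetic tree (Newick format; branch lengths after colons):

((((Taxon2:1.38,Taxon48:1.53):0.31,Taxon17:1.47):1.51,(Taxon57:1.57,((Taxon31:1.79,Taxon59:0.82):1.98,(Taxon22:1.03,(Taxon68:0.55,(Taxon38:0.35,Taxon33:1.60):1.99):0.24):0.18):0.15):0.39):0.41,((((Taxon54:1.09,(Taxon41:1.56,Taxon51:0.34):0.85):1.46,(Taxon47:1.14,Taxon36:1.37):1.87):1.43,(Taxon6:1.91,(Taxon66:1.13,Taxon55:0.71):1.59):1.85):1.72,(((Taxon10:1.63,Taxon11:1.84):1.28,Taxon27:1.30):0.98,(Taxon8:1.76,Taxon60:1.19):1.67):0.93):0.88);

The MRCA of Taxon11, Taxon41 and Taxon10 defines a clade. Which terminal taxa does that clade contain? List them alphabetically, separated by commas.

Taxon10, Taxon11, Taxon27, Taxon36, Taxon41, Taxon47, Taxon51, Taxon54, Taxon55, Taxon6, Taxon60, Taxon66, Taxon8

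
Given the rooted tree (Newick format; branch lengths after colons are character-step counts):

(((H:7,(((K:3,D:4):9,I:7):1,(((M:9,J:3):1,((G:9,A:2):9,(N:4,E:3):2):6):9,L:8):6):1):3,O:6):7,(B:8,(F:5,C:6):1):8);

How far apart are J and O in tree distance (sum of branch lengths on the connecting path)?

29

The path runs J → … → MRCA → … → O; the MRCA is the node subtending ((H,(((K,D),I),(((M,J),((G,A),(N,E))),L))),O).
Branch lengths along that path: 3 + 1 + 9 + 6 + 1 + 3 + 6 = 29.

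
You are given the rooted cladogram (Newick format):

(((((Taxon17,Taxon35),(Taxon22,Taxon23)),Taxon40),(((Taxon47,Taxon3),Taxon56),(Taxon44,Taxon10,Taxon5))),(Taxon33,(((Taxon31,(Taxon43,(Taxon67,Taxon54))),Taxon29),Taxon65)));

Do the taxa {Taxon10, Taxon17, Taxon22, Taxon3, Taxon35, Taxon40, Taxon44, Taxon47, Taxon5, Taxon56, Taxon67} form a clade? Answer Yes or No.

No

The MRCA of the listed taxa is the root, so the smallest clade containing them is the whole tree.
That clade also contains Taxon23, Taxon29, Taxon31, Taxon33, Taxon43, Taxon54, Taxon65, which are not in the proposed group, so the group is not monophyletic.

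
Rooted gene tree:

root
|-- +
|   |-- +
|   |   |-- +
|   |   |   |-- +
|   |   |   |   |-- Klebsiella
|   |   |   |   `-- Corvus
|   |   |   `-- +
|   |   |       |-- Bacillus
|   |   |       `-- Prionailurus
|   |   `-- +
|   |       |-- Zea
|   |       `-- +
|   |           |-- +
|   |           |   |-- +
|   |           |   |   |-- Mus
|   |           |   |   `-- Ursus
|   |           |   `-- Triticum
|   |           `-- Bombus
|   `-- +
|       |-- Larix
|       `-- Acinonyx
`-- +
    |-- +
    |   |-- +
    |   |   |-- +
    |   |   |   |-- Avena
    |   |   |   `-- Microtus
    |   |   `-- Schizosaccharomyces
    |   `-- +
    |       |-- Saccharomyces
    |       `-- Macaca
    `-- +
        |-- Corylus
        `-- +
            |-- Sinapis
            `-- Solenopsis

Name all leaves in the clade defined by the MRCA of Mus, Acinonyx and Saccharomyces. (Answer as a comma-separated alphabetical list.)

Acinonyx, Avena, Bacillus, Bombus, Corvus, Corylus, Klebsiella, Larix, Macaca, Microtus, Mus, Prionailurus, Saccharomyces, Schizosaccharomyces, Sinapis, Solenopsis, Triticum, Ursus, Zea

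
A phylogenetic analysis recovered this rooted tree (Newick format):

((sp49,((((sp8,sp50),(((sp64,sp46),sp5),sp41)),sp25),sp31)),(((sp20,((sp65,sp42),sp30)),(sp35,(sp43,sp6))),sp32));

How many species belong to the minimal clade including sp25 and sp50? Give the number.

The MRCA of sp25 and sp50 is the node subtending (((sp8,sp50),(((sp64,sp46),sp5),sp41)),sp25).
That clade contains 7 terminal taxa: sp25, sp41, sp46, sp5, sp50, sp64, sp8.

7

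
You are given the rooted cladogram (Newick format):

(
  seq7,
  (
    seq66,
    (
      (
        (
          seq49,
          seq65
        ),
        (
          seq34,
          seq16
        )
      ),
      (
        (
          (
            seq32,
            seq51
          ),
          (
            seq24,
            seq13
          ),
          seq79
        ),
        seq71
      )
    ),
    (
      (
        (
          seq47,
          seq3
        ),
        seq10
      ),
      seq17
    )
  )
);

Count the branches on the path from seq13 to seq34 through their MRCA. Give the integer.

The MRCA of seq13 and seq34 is the node subtending (((seq49,seq65),(seq34,seq16)),(((seq32,seq51),(seq24,seq13),seq79),seq71)).
From seq13 up to that node: 4 branches. From seq34 up to the same node: 3 branches. Total: 4 + 3 = 7.

7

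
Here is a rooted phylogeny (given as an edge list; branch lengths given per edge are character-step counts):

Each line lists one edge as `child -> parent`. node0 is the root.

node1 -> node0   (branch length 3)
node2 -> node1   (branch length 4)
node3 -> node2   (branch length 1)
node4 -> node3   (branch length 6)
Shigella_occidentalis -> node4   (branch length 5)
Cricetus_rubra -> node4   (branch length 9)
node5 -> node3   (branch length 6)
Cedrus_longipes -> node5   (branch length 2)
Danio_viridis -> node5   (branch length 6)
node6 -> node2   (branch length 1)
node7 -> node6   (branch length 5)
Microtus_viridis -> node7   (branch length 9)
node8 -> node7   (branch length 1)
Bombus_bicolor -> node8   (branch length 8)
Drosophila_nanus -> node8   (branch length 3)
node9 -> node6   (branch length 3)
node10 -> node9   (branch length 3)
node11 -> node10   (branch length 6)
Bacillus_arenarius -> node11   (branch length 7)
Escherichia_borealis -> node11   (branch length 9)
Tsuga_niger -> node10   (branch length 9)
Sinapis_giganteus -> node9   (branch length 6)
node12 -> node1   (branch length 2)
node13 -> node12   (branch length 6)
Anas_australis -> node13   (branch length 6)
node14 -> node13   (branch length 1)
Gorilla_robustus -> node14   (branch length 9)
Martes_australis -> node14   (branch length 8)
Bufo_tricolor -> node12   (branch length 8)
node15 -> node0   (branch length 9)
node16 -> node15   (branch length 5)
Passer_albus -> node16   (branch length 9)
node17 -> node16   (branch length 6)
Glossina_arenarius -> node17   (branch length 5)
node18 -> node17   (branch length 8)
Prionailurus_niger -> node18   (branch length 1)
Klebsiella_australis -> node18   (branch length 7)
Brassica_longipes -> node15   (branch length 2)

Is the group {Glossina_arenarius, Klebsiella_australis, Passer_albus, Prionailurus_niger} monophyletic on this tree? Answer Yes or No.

The most recent common ancestor of these taxa subtends (Passer_albus,(Glossina_arenarius,(Prionailurus_niger,Klebsiella_australis))).
That clade has exactly 4 tips — every listed taxon and nothing else — so the group is monophyletic.

Yes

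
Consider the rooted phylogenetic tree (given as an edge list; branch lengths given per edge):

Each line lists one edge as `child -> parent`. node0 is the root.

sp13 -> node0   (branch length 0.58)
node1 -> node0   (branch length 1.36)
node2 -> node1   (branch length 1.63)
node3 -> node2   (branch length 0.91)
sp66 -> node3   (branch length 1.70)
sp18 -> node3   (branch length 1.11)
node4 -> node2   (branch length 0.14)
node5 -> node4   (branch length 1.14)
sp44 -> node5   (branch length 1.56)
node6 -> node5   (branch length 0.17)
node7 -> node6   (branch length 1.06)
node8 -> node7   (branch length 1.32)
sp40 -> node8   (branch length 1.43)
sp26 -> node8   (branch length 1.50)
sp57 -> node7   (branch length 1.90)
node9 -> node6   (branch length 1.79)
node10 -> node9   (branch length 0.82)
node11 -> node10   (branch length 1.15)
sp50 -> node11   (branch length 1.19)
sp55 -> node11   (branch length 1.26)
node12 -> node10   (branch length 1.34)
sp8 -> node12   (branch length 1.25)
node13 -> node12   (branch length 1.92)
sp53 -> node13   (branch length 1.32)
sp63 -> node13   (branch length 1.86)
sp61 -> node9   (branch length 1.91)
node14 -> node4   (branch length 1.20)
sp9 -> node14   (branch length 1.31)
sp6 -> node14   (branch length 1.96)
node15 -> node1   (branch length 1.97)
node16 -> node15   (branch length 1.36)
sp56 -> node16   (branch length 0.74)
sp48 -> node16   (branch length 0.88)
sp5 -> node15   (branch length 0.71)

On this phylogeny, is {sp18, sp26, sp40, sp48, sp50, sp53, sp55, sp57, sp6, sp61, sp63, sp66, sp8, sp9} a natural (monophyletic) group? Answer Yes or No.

No

The MRCA of the listed taxa subtends (((sp66,sp18),((sp44,(((sp40,sp26),sp57),(((sp50,sp55),(sp8,(sp53,sp63))),sp61))),(sp9,sp6))),((sp56,sp48),sp5)).
That clade also contains sp44, sp5, sp56, which are not in the proposed group, so the group is not monophyletic.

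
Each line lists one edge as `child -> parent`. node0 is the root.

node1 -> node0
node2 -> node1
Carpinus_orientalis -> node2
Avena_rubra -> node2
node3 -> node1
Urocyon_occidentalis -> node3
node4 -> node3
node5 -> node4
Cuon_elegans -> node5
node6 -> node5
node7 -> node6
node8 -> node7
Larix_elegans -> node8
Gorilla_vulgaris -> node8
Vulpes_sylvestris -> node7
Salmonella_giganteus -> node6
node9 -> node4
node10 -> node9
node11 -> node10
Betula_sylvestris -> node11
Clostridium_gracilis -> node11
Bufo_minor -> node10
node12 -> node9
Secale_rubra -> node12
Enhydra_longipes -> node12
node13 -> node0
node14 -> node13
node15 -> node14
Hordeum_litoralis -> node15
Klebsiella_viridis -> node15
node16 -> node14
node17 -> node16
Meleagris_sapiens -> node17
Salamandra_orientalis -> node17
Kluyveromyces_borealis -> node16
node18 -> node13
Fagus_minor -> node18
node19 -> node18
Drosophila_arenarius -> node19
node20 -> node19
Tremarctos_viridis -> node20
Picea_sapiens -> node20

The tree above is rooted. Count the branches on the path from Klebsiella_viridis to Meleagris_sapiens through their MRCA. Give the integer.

The MRCA of Klebsiella_viridis and Meleagris_sapiens is the node subtending ((Hordeum_litoralis,Klebsiella_viridis),((Meleagris_sapiens,Salamandra_orientalis),Kluyveromyces_borealis)).
From Klebsiella_viridis up to that node: 2 branches. From Meleagris_sapiens up to the same node: 3 branches. Total: 2 + 3 = 5.

5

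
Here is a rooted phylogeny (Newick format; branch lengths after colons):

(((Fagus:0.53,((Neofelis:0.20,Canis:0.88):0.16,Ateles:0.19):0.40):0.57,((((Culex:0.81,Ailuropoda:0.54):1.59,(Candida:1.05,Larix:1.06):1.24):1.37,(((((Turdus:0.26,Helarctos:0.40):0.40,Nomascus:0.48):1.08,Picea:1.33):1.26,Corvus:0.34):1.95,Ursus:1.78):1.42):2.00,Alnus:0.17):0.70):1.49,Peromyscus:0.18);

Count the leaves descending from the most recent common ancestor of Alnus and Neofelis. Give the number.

The MRCA of Alnus and Neofelis is the node subtending ((Fagus,((Neofelis,Canis),Ateles)),((((Culex,Ailuropoda),(Candida,Larix)),(((((Turdus,Helarctos),Nomascus),Picea),Corvus),Ursus)),Alnus)).
That clade contains 15 terminal taxa: Ailuropoda, Alnus, Ateles, Candida, Canis, Corvus, Culex, Fagus, Helarctos, Larix, Neofelis, Nomascus, Picea, Turdus, Ursus.

15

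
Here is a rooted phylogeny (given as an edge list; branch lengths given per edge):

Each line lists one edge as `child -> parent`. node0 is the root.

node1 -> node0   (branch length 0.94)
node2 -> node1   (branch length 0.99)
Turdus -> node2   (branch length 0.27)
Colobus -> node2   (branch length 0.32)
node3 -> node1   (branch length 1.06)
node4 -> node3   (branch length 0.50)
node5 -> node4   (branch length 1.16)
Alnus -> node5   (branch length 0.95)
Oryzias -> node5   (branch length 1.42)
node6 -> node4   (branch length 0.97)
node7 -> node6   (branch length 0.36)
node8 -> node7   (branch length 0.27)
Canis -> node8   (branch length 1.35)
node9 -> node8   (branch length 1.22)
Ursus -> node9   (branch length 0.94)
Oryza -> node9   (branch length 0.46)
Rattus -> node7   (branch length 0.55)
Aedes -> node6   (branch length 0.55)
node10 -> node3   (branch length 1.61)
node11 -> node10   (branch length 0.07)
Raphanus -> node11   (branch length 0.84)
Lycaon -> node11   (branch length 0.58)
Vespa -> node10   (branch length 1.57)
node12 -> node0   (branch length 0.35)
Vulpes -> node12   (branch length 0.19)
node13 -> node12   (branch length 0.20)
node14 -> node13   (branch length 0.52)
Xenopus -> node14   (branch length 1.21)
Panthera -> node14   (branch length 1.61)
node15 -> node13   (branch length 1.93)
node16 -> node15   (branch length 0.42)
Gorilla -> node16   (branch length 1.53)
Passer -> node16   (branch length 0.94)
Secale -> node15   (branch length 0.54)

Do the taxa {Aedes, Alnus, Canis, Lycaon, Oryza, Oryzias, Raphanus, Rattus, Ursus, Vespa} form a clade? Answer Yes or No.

Yes

The most recent common ancestor of these taxa subtends (((Alnus,Oryzias),(((Canis,(Ursus,Oryza)),Rattus),Aedes)),((Raphanus,Lycaon),Vespa)).
That clade has exactly 10 tips — every listed taxon and nothing else — so the group is monophyletic.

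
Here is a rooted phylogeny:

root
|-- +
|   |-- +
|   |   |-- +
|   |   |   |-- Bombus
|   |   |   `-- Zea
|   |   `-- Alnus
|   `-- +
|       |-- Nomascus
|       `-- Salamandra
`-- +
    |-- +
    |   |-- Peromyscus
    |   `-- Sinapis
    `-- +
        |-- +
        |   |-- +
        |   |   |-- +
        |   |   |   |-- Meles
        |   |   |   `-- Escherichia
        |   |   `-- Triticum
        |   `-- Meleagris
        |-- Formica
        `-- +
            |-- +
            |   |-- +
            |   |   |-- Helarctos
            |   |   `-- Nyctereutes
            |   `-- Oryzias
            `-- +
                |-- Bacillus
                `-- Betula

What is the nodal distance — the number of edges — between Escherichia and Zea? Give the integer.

The MRCA of Escherichia and Zea is the root of the tree.
From Escherichia up to that node: 6 branches. From Zea up to the same node: 4 branches. Total: 6 + 4 = 10.

10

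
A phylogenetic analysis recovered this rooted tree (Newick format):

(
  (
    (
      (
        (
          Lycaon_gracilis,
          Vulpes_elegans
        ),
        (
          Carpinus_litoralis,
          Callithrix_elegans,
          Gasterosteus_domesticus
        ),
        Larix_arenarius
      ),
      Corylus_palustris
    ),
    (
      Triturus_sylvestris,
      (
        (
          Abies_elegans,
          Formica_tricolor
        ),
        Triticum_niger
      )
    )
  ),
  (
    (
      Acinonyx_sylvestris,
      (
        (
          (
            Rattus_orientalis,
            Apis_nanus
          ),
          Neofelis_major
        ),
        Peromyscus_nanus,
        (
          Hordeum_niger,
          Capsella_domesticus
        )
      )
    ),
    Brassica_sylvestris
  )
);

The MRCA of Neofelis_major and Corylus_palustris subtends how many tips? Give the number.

The MRCA of Neofelis_major and Corylus_palustris is the root, so the clade is the entire tree.
That clade contains 19 terminal taxa: Abies_elegans, Acinonyx_sylvestris, Apis_nanus, Brassica_sylvestris, Callithrix_elegans, Capsella_domesticus, Carpinus_litoralis, Corylus_palustris, Formica_tricolor, Gasterosteus_domesticus, Hordeum_niger, Larix_arenarius, Lycaon_gracilis, Neofelis_major, Peromyscus_nanus, Rattus_orientalis, Triticum_niger, Triturus_sylvestris, Vulpes_elegans.

19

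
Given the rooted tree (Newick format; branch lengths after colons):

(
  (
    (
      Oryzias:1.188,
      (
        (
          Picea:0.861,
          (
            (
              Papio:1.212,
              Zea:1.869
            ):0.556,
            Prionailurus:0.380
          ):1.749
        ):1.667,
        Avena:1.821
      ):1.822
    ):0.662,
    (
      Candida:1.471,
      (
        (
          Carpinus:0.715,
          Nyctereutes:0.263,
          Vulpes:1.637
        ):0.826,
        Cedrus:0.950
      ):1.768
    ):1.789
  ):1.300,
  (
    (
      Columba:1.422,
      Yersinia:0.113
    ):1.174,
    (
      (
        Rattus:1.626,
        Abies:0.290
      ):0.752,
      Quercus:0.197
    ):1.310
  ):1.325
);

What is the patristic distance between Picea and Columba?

10.233

The path runs Picea → … → MRCA → … → Columba; the MRCA is the root of the tree.
Branch lengths along that path: 0.861 + 1.667 + 1.822 + 0.662 + 1.300 + 1.325 + 1.174 + 1.422 = 10.233.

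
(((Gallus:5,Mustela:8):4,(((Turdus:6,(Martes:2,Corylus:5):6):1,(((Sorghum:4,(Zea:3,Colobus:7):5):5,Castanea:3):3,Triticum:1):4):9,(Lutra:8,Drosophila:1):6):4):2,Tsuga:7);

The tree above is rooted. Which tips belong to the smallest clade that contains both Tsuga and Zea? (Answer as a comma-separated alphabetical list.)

Tracing Tsuga: it attaches directly to the root.
Tracing Zea: it sits inside (Zea,Colobus).
The smallest clade enclosing both is the whole tree (their MRCA is the root), so the answer is all 13 tips in alphabetical order.

Castanea, Colobus, Corylus, Drosophila, Gallus, Lutra, Martes, Mustela, Sorghum, Triticum, Tsuga, Turdus, Zea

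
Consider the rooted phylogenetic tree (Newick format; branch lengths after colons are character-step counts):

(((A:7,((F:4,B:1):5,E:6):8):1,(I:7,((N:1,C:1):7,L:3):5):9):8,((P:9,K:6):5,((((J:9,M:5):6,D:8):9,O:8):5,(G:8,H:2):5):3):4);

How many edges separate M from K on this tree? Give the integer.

7

The MRCA of M and K is the node subtending ((P,K),((((J,M),D),O),(G,H))).
From M up to that node: 5 branches. From K up to the same node: 2 branches. Total: 5 + 2 = 7.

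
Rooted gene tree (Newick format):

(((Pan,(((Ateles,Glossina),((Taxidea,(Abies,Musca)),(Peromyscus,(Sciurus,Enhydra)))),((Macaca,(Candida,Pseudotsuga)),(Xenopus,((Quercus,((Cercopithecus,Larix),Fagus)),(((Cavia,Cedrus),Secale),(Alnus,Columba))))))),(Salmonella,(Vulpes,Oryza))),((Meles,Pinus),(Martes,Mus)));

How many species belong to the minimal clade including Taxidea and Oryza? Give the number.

25

The MRCA of Taxidea and Oryza is the node subtending ((Pan,(((Ateles,Glossina),((Taxidea,(Abies,Musca)),(Peromyscus,(Sciurus,Enhydra)))),((Macaca,(Candida,Pseudotsuga)),(Xenopus,((Quercus,((Cercopithecus,Larix),Fagus)),(((Cavia,Cedrus),Secale),(Alnus,Columba))))))),(Salmonella,(Vulpes,Oryza))).
That clade contains 25 terminal taxa: Abies, Alnus, Ateles, Candida, Cavia, Cedrus, Cercopithecus, Columba, Enhydra, Fagus, Glossina, Larix, Macaca, Musca, Oryza, Pan, Peromyscus, Pseudotsuga, Quercus, Salmonella, Sciurus, Secale, Taxidea, Vulpes, Xenopus.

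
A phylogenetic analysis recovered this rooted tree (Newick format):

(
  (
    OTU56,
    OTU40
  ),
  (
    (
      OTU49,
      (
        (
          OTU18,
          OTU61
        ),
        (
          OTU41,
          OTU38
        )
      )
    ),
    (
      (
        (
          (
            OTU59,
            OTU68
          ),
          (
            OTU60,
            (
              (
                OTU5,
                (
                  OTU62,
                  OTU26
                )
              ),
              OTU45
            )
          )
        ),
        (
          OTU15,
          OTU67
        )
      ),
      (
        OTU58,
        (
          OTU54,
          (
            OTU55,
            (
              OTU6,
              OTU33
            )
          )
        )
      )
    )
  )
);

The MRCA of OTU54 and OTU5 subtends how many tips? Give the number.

The MRCA of OTU54 and OTU5 is the node subtending ((((OTU59,OTU68),(OTU60,((OTU5,(OTU62,OTU26)),OTU45))),(OTU15,OTU67)),(OTU58,(OTU54,(OTU55,(OTU6,OTU33))))).
That clade contains 14 terminal taxa: OTU15, OTU26, OTU33, OTU45, OTU5, OTU54, OTU55, OTU58, OTU59, OTU6, OTU60, OTU62, OTU67, OTU68.

14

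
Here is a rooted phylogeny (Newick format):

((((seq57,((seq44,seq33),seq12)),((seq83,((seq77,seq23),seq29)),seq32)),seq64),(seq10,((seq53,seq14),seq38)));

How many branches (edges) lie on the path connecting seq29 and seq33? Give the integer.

8

The MRCA of seq29 and seq33 is the node subtending ((seq57,((seq44,seq33),seq12)),((seq83,((seq77,seq23),seq29)),seq32)).
From seq29 up to that node: 4 branches. From seq33 up to the same node: 4 branches. Total: 4 + 4 = 8.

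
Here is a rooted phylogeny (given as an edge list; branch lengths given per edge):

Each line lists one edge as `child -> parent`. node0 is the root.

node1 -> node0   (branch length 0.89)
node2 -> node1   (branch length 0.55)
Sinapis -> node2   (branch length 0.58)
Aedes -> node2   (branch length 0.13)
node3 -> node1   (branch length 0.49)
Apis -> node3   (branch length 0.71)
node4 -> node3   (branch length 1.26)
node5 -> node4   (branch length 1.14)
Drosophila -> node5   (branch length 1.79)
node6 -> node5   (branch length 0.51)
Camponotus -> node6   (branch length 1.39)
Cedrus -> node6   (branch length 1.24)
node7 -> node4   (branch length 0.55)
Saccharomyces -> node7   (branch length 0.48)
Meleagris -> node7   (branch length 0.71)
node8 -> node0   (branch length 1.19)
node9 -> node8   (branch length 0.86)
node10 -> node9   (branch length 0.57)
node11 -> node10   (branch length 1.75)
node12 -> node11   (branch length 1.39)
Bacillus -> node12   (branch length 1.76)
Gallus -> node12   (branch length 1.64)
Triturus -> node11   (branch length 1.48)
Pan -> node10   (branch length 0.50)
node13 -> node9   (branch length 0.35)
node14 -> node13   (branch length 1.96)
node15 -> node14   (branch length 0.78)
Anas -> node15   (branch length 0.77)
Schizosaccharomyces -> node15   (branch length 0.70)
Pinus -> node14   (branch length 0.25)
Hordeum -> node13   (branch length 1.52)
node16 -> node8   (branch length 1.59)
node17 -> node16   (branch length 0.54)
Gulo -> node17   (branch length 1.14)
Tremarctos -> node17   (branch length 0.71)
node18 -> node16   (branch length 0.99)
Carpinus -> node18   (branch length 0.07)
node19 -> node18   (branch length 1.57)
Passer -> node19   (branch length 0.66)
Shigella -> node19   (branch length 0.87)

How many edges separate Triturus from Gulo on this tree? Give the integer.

The MRCA of Triturus and Gulo is the node subtending (((((Bacillus,Gallus),Triturus),Pan),(((Anas,Schizosaccharomyces),Pinus),Hordeum)),((Gulo,Tremarctos),(Carpinus,(Passer,Shigella)))).
From Triturus up to that node: 4 branches. From Gulo up to the same node: 3 branches. Total: 4 + 3 = 7.

7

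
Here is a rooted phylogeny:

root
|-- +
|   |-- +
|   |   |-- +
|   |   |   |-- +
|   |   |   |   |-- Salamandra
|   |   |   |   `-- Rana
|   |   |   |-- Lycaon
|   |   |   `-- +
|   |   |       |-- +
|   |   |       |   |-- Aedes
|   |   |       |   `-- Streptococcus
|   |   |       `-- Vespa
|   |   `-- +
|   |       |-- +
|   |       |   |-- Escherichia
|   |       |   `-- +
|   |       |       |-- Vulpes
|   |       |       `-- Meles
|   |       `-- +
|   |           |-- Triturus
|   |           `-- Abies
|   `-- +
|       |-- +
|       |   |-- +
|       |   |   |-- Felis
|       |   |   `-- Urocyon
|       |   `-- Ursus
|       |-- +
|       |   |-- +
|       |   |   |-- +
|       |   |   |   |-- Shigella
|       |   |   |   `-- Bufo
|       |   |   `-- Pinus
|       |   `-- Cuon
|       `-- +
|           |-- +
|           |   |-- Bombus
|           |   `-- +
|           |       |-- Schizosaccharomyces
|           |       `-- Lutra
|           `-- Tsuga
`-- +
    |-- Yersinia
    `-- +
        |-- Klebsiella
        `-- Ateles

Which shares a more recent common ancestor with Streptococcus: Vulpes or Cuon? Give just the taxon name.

Vulpes

The MRCA of Streptococcus and Vulpes subtends (((Salamandra,Rana),Lycaon,((Aedes,Streptococcus),Vespa)),((Escherichia,(Vulpes,Meles)),(Triturus,Abies))) (11 taxa).
The MRCA of Streptococcus and Cuon subtends ((((Salamandra,Rana),Lycaon,((Aedes,Streptococcus),Vespa)),((Escherichia,(Vulpes,Meles)),(Triturus,Abies))),(((Felis,Urocyon),Ursus),(((Shigella,Bufo),Pinus),Cuon),((Bombus,(Schizosaccharomyces,Lutra)),Tsuga))) (22 taxa).
The first is nested inside the second, so Streptococcus shares a more recent common ancestor with Vulpes.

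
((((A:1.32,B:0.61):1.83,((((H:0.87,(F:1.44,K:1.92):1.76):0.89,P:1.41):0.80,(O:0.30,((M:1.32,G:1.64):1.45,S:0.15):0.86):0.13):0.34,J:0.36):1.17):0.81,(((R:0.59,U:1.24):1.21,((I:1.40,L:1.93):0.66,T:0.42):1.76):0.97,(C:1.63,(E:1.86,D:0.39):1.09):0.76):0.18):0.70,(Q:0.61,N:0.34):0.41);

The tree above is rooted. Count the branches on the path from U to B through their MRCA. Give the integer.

The MRCA of U and B is the node subtending (((A,B),((((H,(F,K)),P),(O,((M,G),S))),J)),(((R,U),((I,L),T)),(C,(E,D)))).
From U up to that node: 4 branches. From B up to the same node: 3 branches. Total: 4 + 3 = 7.

7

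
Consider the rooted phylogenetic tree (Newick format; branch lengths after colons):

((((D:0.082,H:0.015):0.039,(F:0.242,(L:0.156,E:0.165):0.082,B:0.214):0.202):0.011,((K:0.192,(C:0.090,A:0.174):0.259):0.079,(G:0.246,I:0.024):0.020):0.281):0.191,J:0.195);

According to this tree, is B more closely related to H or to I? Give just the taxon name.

H

The MRCA of B and H subtends ((D,H),(F,(L,E),B)) (6 taxa).
The MRCA of B and I subtends (((D,H),(F,(L,E),B)),((K,(C,A)),(G,I))) (11 taxa).
The first is nested inside the second, so B shares a more recent common ancestor with H.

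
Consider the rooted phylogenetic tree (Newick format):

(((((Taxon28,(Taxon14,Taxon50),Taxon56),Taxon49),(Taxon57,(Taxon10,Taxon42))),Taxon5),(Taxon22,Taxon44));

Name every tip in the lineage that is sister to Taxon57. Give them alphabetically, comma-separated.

Taxon57 attaches to the tree at the node subtending (Taxon57,(Taxon10,Taxon42)).
The other lineage descending from that same node — the sister group — is (Taxon10,Taxon42); its 2 tips in alphabetical order are the answer.

Taxon10, Taxon42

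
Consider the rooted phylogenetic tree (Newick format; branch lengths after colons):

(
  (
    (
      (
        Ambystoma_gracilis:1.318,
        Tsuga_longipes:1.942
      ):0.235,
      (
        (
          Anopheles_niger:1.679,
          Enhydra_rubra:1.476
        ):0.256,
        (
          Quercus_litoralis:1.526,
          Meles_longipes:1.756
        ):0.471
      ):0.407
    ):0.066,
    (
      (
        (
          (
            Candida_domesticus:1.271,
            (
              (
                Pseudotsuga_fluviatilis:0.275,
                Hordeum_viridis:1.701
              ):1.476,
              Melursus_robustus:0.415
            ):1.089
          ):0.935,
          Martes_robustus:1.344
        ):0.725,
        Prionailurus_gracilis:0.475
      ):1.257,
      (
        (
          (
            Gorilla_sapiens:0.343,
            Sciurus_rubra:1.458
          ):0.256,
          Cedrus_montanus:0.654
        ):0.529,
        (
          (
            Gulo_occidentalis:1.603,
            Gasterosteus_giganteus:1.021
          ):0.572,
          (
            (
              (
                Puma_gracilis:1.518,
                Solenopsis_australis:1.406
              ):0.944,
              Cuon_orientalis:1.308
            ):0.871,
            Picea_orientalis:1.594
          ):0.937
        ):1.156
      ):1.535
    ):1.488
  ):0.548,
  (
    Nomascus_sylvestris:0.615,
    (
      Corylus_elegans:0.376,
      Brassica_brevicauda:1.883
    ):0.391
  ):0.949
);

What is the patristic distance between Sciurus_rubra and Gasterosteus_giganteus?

4.992

The path runs Sciurus_rubra → … → MRCA → … → Gasterosteus_giganteus; the MRCA is the node subtending (((Gorilla_sapiens,Sciurus_rubra),Cedrus_montanus),((Gulo_occidentalis,Gasterosteus_giganteus),(((Puma_gracilis,Solenopsis_australis),Cuon_orientalis),Picea_orientalis))).
Branch lengths along that path: 1.458 + 0.256 + 0.529 + 1.156 + 0.572 + 1.021 = 4.992.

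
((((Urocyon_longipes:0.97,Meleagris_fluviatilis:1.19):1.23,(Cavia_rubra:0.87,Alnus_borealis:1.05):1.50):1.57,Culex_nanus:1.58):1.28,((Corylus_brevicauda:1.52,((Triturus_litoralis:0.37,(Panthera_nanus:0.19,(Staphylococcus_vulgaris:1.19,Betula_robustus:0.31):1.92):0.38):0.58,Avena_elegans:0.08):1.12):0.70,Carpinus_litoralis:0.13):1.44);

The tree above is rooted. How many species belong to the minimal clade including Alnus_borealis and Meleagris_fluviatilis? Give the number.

4

The MRCA of Alnus_borealis and Meleagris_fluviatilis is the node subtending ((Urocyon_longipes,Meleagris_fluviatilis),(Cavia_rubra,Alnus_borealis)).
That clade contains 4 terminal taxa: Alnus_borealis, Cavia_rubra, Meleagris_fluviatilis, Urocyon_longipes.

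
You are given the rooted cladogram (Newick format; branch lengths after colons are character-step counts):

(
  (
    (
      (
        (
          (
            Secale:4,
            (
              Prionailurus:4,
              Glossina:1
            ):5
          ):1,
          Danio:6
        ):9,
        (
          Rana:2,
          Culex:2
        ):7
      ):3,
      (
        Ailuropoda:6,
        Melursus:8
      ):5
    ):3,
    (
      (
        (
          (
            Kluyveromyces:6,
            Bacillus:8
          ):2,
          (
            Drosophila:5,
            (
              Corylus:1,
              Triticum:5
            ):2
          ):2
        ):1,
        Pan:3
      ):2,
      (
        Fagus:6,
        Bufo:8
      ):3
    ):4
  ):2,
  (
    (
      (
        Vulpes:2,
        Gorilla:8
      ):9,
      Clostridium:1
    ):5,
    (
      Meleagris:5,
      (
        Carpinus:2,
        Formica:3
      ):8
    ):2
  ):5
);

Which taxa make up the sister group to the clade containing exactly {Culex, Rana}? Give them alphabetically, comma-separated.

Danio, Glossina, Prionailurus, Secale

The clade containing exactly {Culex, Rana} attaches to the tree at the node subtending (((Secale,(Prionailurus,Glossina)),Danio),(Rana,Culex)).
The other lineage descending from that same node — the sister group — is ((Secale,(Prionailurus,Glossina)),Danio); its 4 tips in alphabetical order are the answer.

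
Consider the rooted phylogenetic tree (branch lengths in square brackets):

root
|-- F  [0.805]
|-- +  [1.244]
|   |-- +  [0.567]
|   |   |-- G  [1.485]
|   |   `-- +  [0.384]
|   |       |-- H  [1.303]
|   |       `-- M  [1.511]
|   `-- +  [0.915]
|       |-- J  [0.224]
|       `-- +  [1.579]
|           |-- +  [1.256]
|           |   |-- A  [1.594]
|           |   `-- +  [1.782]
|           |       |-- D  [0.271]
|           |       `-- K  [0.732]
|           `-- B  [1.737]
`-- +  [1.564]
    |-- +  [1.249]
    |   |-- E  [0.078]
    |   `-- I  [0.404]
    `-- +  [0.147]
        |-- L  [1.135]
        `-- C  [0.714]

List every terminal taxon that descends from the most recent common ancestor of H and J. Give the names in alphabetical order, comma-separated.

A, B, D, G, H, J, K, M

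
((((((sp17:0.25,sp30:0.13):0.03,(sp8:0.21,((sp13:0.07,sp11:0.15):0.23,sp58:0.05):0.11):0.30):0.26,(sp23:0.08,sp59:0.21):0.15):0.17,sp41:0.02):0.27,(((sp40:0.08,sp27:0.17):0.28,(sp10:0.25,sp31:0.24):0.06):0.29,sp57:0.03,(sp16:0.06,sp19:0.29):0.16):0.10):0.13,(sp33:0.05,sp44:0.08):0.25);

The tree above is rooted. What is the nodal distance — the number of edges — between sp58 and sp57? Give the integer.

The MRCA of sp58 and sp57 is the node subtending (((((sp17,sp30),(sp8,((sp13,sp11),sp58))),(sp23,sp59)),sp41),(((sp40,sp27),(sp10,sp31)),sp57,(sp16,sp19))).
From sp58 up to that node: 6 branches. From sp57 up to the same node: 2 branches. Total: 6 + 2 = 8.

8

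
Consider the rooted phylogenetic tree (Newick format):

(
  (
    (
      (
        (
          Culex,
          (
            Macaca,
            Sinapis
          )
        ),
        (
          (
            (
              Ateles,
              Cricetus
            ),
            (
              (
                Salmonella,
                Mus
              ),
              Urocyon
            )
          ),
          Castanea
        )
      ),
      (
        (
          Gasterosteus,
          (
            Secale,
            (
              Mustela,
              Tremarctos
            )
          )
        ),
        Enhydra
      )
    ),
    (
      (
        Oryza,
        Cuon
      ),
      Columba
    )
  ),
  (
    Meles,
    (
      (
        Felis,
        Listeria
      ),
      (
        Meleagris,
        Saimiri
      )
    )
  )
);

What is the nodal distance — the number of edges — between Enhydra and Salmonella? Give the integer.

The MRCA of Enhydra and Salmonella is the node subtending (((Culex,(Macaca,Sinapis)),(((Ateles,Cricetus),((Salmonella,Mus),Urocyon)),Castanea)),((Gasterosteus,(Secale,(Mustela,Tremarctos))),Enhydra)).
From Enhydra up to that node: 2 branches. From Salmonella up to the same node: 6 branches. Total: 2 + 6 = 8.

8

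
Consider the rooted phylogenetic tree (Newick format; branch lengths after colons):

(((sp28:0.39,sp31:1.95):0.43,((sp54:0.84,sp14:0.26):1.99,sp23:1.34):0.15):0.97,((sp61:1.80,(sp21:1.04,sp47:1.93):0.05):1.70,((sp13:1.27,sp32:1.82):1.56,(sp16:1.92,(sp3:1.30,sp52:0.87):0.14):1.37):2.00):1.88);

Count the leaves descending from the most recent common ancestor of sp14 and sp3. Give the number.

13

The MRCA of sp14 and sp3 is the root, so the clade is the entire tree.
That clade contains 13 terminal taxa: sp13, sp14, sp16, sp21, sp23, sp28, sp3, sp31, sp32, sp47, sp52, sp54, sp61.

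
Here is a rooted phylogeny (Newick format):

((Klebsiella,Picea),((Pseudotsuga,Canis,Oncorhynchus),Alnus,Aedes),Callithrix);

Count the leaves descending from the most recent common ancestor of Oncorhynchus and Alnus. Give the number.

The MRCA of Oncorhynchus and Alnus is the node subtending ((Pseudotsuga,Canis,Oncorhynchus),Alnus,Aedes).
That clade contains 5 terminal taxa: Aedes, Alnus, Canis, Oncorhynchus, Pseudotsuga.

5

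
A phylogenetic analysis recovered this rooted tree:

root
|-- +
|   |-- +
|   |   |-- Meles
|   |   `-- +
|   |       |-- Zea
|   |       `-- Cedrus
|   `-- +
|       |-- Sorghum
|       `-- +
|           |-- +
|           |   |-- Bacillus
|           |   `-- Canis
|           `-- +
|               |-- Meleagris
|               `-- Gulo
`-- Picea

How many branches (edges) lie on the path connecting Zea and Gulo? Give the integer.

7

The MRCA of Zea and Gulo is the node subtending ((Meles,(Zea,Cedrus)),(Sorghum,((Bacillus,Canis),(Meleagris,Gulo)))).
From Zea up to that node: 3 branches. From Gulo up to the same node: 4 branches. Total: 3 + 4 = 7.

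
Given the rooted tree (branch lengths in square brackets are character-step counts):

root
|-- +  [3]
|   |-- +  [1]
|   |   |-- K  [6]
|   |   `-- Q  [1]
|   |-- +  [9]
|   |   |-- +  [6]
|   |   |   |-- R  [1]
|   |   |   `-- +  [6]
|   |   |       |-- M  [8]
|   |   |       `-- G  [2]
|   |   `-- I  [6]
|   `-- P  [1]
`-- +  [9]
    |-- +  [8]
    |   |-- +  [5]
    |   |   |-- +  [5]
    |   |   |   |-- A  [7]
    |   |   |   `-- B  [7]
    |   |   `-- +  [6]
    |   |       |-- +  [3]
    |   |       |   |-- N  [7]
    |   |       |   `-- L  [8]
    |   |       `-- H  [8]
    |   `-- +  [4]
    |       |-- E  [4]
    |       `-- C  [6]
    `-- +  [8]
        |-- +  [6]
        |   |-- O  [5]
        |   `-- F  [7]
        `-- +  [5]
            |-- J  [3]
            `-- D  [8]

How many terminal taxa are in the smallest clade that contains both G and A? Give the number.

18

The MRCA of G and A is the root, so the clade is the entire tree.
That clade contains 18 terminal taxa: A, B, C, D, E, F, G, H, I, J, K, L, M, N, O, P, Q, R.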